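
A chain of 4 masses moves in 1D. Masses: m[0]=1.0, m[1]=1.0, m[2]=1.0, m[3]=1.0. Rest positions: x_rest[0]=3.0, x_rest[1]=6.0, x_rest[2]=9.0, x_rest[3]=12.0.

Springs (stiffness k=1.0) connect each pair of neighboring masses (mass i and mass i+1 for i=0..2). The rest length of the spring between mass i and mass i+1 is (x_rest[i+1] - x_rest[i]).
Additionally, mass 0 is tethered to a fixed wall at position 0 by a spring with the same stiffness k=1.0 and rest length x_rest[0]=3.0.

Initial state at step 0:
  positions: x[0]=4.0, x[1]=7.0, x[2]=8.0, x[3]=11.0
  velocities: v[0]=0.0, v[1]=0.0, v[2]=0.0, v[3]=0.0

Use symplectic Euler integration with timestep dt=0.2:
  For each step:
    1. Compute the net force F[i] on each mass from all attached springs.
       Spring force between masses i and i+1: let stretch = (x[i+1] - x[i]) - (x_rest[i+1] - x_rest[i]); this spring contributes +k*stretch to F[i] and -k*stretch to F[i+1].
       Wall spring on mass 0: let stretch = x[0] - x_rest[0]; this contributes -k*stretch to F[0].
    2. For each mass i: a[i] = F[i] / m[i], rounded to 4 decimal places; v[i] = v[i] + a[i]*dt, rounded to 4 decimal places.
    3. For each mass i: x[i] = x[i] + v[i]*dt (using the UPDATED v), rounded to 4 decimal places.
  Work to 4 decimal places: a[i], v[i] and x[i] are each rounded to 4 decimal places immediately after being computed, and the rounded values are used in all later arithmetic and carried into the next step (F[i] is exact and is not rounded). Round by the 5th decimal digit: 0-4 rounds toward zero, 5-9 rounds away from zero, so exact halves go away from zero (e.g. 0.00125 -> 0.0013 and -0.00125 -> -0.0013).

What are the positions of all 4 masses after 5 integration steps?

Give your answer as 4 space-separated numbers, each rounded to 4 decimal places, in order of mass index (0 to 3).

Answer: 3.4084 6.0526 8.8966 11.0983

Derivation:
Step 0: x=[4.0000 7.0000 8.0000 11.0000] v=[0.0000 0.0000 0.0000 0.0000]
Step 1: x=[3.9600 6.9200 8.0800 11.0000] v=[-0.2000 -0.4000 0.4000 0.0000]
Step 2: x=[3.8800 6.7680 8.2304 11.0032] v=[-0.4000 -0.7600 0.7520 0.0160]
Step 3: x=[3.7603 6.5590 8.4332 11.0155] v=[-0.5984 -1.0451 1.0141 0.0614]
Step 4: x=[3.6022 6.3130 8.6643 11.0445] v=[-0.7907 -1.2300 1.1557 0.1449]
Step 5: x=[3.4084 6.0526 8.8966 11.0983] v=[-0.9690 -1.3019 1.1615 0.2689]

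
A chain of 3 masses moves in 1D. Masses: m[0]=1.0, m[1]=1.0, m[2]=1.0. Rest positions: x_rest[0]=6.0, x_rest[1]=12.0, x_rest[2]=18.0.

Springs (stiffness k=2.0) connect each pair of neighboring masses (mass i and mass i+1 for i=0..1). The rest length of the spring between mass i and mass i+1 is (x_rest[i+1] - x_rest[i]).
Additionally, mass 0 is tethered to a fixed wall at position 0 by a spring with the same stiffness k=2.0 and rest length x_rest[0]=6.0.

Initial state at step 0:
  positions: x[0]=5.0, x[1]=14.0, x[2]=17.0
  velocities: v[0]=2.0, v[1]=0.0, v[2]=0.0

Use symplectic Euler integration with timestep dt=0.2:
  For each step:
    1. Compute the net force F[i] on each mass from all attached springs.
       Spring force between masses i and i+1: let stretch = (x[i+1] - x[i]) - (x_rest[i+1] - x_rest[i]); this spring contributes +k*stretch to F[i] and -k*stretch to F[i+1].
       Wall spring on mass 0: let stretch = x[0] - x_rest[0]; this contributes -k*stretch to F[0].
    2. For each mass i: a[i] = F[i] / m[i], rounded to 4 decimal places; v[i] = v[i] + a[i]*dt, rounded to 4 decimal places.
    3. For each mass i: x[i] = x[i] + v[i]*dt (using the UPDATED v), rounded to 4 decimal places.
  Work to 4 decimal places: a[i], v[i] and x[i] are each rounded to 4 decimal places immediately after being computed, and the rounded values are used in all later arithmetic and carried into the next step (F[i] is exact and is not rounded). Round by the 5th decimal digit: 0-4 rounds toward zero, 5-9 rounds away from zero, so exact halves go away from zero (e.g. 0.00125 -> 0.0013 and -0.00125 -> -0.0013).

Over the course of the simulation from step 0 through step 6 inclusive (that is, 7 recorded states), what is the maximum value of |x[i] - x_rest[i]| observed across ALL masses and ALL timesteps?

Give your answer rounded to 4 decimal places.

Step 0: x=[5.0000 14.0000 17.0000] v=[2.0000 0.0000 0.0000]
Step 1: x=[5.7200 13.5200 17.2400] v=[3.6000 -2.4000 1.2000]
Step 2: x=[6.6064 12.7136 17.6624] v=[4.4320 -4.0320 2.1120]
Step 3: x=[7.4529 11.8145 18.1689] v=[4.2323 -4.4954 2.5325]
Step 4: x=[8.0521 11.0748 18.6470] v=[2.9958 -3.6983 2.3907]
Step 5: x=[8.2489 10.6991 18.9994] v=[0.9840 -1.8785 1.7618]
Step 6: x=[7.9818 10.7914 19.1677] v=[-1.3355 0.4615 0.8417]
Max displacement = 2.2489

Answer: 2.2489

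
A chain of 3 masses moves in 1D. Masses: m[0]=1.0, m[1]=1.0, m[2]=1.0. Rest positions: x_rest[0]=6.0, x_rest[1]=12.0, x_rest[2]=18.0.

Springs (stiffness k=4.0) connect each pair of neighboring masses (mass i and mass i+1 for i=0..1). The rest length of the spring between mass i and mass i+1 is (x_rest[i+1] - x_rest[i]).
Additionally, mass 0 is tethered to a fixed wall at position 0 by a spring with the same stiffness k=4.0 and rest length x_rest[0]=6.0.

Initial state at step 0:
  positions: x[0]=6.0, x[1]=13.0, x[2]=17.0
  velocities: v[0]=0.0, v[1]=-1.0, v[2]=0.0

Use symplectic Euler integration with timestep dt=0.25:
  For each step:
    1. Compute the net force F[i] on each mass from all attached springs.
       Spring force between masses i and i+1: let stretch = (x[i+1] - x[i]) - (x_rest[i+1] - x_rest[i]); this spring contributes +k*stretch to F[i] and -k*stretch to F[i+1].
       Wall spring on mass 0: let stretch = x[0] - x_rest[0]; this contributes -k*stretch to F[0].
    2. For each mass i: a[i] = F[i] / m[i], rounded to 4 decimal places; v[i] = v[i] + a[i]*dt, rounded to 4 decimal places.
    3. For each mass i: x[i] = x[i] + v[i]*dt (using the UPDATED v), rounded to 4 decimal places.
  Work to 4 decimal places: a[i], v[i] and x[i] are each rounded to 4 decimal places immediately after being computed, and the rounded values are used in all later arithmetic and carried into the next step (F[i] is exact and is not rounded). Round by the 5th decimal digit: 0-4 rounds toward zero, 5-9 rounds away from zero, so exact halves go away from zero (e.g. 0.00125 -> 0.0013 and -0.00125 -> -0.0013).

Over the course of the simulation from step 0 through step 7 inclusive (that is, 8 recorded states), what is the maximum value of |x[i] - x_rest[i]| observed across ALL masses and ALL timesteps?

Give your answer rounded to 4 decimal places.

Answer: 1.4687

Derivation:
Step 0: x=[6.0000 13.0000 17.0000] v=[0.0000 -1.0000 0.0000]
Step 1: x=[6.2500 12.0000 17.5000] v=[1.0000 -4.0000 2.0000]
Step 2: x=[6.3750 10.9375 18.1250] v=[0.5000 -4.2500 2.5000]
Step 3: x=[6.0469 10.5313 18.4531] v=[-1.3125 -1.6250 1.3125]
Step 4: x=[5.3282 10.9844 18.3008] v=[-2.8750 1.8124 -0.6093]
Step 5: x=[4.6915 11.8526 17.8194] v=[-2.5470 3.4726 -1.9257]
Step 6: x=[4.6722 12.4222 17.3463] v=[-0.0774 2.2783 -1.8925]
Step 7: x=[5.4223 12.2853 17.1422] v=[3.0004 -0.5476 -0.8166]
Max displacement = 1.4687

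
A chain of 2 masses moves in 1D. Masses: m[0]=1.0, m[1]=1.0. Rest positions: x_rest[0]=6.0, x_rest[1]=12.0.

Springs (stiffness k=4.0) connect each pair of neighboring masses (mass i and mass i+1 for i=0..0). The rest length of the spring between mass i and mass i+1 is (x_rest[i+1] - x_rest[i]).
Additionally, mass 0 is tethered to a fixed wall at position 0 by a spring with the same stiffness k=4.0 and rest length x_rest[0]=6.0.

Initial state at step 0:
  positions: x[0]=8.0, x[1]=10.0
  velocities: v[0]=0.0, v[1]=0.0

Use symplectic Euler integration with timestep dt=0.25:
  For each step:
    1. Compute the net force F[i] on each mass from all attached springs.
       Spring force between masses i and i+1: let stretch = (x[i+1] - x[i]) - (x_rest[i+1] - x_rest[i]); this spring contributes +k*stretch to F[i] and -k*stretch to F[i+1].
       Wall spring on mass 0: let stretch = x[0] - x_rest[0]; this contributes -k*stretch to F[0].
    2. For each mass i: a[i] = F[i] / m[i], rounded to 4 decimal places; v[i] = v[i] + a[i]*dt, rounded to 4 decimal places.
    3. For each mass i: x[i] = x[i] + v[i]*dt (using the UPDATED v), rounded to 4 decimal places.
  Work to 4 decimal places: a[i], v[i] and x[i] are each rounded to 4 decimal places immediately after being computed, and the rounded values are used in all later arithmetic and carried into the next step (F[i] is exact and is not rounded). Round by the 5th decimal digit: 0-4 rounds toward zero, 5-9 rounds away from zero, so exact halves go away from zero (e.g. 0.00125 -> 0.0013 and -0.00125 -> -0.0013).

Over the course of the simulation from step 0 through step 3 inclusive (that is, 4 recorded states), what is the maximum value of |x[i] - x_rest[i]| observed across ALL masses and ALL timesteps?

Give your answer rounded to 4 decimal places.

Answer: 2.6562

Derivation:
Step 0: x=[8.0000 10.0000] v=[0.0000 0.0000]
Step 1: x=[6.5000 11.0000] v=[-6.0000 4.0000]
Step 2: x=[4.5000 12.3750] v=[-8.0000 5.5000]
Step 3: x=[3.3438 13.2813] v=[-4.6250 3.6250]
Max displacement = 2.6562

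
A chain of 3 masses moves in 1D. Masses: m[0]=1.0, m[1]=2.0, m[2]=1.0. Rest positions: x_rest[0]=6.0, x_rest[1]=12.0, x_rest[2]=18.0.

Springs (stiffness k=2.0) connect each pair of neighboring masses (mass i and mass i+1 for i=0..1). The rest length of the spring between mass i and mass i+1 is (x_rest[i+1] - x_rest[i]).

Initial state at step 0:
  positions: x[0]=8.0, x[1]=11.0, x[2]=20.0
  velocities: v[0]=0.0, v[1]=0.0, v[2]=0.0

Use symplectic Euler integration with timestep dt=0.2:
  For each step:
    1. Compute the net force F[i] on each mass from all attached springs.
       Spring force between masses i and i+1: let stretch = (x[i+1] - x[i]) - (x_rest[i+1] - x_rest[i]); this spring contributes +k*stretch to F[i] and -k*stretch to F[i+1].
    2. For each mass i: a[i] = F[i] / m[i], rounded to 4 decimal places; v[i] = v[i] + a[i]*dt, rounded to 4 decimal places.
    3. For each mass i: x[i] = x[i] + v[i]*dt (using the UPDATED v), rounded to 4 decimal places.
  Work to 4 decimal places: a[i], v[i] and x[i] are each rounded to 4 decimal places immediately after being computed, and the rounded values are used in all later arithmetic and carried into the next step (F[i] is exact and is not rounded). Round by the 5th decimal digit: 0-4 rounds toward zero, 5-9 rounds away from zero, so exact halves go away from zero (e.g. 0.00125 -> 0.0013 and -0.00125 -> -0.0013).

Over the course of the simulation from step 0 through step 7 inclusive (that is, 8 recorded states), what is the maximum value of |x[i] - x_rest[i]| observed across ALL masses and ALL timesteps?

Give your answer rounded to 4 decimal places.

Answer: 2.0197

Derivation:
Step 0: x=[8.0000 11.0000 20.0000] v=[0.0000 0.0000 0.0000]
Step 1: x=[7.7600 11.2400 19.7600] v=[-1.2000 1.2000 -1.2000]
Step 2: x=[7.3184 11.6816 19.3184] v=[-2.2080 2.2080 -2.2080]
Step 3: x=[6.7459 12.2541 18.7459] v=[-2.8627 2.8627 -2.8627]
Step 4: x=[6.1340 12.8660 18.1340] v=[-3.0594 3.0594 -3.0594]
Step 5: x=[5.5807 13.4193 17.5807] v=[-2.7666 2.7666 -2.7666]
Step 6: x=[5.1745 13.8255 17.1745] v=[-2.0312 2.0312 -2.0312]
Step 7: x=[4.9803 14.0197 16.9803] v=[-0.9708 0.9708 -0.9708]
Max displacement = 2.0197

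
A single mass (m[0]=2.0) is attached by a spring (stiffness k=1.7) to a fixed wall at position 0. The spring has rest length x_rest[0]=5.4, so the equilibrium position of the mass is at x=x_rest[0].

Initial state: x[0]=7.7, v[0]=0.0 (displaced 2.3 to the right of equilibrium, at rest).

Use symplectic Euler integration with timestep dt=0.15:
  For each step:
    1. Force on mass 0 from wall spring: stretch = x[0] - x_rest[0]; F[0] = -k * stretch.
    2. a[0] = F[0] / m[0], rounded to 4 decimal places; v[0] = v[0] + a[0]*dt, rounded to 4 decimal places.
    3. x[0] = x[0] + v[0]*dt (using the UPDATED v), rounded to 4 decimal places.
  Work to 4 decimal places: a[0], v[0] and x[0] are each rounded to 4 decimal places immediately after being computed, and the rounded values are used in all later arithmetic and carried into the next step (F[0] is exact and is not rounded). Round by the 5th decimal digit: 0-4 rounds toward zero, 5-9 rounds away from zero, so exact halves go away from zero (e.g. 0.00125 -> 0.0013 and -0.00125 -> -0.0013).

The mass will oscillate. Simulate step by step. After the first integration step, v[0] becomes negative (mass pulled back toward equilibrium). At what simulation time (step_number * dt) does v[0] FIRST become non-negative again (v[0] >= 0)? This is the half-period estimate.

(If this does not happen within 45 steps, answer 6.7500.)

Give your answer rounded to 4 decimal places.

Answer: 3.4500

Derivation:
Step 0: x=[7.7000] v=[0.0000]
Step 1: x=[7.6560] v=[-0.2933]
Step 2: x=[7.5689] v=[-0.5809]
Step 3: x=[7.4403] v=[-0.8574]
Step 4: x=[7.2727] v=[-1.1175]
Step 5: x=[7.0693] v=[-1.3563]
Step 6: x=[6.8339] v=[-1.5691]
Step 7: x=[6.5711] v=[-1.7519]
Step 8: x=[6.2859] v=[-1.9012]
Step 9: x=[5.9838] v=[-2.0142]
Step 10: x=[5.6705] v=[-2.0886]
Step 11: x=[5.3520] v=[-2.1231]
Step 12: x=[5.0345] v=[-2.1170]
Step 13: x=[4.7239] v=[-2.0704]
Step 14: x=[4.4263] v=[-1.9842]
Step 15: x=[4.1473] v=[-1.8601]
Step 16: x=[3.8922] v=[-1.7004]
Step 17: x=[3.6660] v=[-1.5082]
Step 18: x=[3.4729] v=[-1.2871]
Step 19: x=[3.3167] v=[-1.0414]
Step 20: x=[3.2003] v=[-0.7758]
Step 21: x=[3.1260] v=[-0.4953]
Step 22: x=[3.0952] v=[-0.2054]
Step 23: x=[3.1085] v=[0.0885]
First v>=0 after going negative at step 23, time=3.4500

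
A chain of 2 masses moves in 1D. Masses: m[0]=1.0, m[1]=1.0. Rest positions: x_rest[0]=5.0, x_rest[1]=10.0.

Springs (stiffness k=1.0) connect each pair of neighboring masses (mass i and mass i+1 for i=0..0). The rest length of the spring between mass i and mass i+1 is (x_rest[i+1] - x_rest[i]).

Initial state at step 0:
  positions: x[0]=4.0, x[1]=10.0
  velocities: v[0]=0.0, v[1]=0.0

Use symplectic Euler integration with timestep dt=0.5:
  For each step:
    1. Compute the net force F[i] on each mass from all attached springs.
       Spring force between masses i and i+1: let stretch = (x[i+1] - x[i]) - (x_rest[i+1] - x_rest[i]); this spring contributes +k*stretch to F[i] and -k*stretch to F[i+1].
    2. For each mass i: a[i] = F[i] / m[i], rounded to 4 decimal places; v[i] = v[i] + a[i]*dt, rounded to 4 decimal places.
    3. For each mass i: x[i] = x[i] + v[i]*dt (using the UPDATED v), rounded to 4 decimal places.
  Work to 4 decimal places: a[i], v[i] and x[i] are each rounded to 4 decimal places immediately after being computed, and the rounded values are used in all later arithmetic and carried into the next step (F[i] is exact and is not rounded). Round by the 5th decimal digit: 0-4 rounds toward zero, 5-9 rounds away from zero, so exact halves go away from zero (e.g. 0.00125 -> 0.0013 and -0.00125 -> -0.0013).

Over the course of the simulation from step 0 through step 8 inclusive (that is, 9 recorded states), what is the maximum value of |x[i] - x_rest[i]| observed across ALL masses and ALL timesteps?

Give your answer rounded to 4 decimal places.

Answer: 1.0312

Derivation:
Step 0: x=[4.0000 10.0000] v=[0.0000 0.0000]
Step 1: x=[4.2500 9.7500] v=[0.5000 -0.5000]
Step 2: x=[4.6250 9.3750] v=[0.7500 -0.7500]
Step 3: x=[4.9375 9.0625] v=[0.6250 -0.6250]
Step 4: x=[5.0313 8.9688] v=[0.1875 -0.1875]
Step 5: x=[4.8594 9.1407] v=[-0.3438 0.3438]
Step 6: x=[4.5078 9.4923] v=[-0.7032 0.7032]
Step 7: x=[4.1523 9.8478] v=[-0.7110 0.7110]
Step 8: x=[3.9707 10.0295] v=[-0.3633 0.3633]
Max displacement = 1.0312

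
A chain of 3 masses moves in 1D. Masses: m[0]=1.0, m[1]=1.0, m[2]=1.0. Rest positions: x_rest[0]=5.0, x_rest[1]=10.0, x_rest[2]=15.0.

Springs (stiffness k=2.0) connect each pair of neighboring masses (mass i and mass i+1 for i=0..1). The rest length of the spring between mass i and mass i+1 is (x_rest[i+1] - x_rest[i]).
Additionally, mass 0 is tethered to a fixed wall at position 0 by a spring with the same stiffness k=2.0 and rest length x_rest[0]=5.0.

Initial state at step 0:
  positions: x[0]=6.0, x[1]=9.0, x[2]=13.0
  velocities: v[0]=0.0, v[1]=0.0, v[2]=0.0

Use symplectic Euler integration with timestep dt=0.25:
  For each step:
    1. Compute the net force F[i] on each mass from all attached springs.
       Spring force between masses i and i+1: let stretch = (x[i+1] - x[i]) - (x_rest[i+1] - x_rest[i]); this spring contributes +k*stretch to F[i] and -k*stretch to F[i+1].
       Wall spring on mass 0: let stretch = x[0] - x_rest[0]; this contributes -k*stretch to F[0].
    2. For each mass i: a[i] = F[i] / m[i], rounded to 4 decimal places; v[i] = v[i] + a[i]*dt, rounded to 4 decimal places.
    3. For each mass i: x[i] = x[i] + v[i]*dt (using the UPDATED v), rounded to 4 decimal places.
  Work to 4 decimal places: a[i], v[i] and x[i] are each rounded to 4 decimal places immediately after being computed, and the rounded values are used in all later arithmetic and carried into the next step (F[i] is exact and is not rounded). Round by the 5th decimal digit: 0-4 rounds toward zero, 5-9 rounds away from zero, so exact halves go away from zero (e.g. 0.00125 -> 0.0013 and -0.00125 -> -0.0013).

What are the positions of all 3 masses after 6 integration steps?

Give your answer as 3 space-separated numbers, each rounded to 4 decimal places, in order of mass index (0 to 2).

Step 0: x=[6.0000 9.0000 13.0000] v=[0.0000 0.0000 0.0000]
Step 1: x=[5.6250 9.1250 13.1250] v=[-1.5000 0.5000 0.5000]
Step 2: x=[4.9844 9.3125 13.3750] v=[-2.5625 0.7500 1.0000]
Step 3: x=[4.2617 9.4668 13.7422] v=[-2.8907 0.6172 1.4688]
Step 4: x=[3.6570 9.5049 14.2000] v=[-2.4190 0.1524 1.8311]
Step 5: x=[3.3261 9.3989 14.6959] v=[-1.3236 -0.4240 1.9836]
Step 6: x=[3.3386 9.1959 15.1547] v=[0.0498 -0.8119 1.8351]

Answer: 3.3386 9.1959 15.1547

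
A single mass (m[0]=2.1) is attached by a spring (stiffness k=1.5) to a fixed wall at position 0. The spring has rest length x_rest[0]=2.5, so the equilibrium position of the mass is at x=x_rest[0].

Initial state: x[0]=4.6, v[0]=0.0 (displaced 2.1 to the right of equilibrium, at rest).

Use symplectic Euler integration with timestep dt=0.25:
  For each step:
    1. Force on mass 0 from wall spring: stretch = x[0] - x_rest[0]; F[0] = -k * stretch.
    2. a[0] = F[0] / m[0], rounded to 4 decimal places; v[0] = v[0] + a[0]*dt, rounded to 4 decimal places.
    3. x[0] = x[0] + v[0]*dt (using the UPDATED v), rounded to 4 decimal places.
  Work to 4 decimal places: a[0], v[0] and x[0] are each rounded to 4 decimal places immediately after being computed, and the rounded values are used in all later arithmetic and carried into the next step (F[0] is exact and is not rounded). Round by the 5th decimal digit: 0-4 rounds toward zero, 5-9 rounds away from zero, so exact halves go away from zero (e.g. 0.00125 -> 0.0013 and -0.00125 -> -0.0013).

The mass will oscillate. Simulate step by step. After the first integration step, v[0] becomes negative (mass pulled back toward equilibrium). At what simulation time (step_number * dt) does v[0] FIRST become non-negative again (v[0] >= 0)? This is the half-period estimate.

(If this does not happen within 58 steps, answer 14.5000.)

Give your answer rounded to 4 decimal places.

Answer: 3.7500

Derivation:
Step 0: x=[4.6000] v=[0.0000]
Step 1: x=[4.5063] v=[-0.3750]
Step 2: x=[4.3230] v=[-0.7333]
Step 3: x=[4.0583] v=[-1.0588]
Step 4: x=[3.7240] v=[-1.3371]
Step 5: x=[3.3351] v=[-1.5557]
Step 6: x=[2.9089] v=[-1.7048]
Step 7: x=[2.4645] v=[-1.7778]
Step 8: x=[2.0216] v=[-1.7715]
Step 9: x=[1.6001] v=[-1.6861]
Step 10: x=[1.2188] v=[-1.5254]
Step 11: x=[0.8947] v=[-1.2966]
Step 12: x=[0.6422] v=[-1.0100]
Step 13: x=[0.4726] v=[-0.6783]
Step 14: x=[0.3935] v=[-0.3163]
Step 15: x=[0.4085] v=[0.0599]
First v>=0 after going negative at step 15, time=3.7500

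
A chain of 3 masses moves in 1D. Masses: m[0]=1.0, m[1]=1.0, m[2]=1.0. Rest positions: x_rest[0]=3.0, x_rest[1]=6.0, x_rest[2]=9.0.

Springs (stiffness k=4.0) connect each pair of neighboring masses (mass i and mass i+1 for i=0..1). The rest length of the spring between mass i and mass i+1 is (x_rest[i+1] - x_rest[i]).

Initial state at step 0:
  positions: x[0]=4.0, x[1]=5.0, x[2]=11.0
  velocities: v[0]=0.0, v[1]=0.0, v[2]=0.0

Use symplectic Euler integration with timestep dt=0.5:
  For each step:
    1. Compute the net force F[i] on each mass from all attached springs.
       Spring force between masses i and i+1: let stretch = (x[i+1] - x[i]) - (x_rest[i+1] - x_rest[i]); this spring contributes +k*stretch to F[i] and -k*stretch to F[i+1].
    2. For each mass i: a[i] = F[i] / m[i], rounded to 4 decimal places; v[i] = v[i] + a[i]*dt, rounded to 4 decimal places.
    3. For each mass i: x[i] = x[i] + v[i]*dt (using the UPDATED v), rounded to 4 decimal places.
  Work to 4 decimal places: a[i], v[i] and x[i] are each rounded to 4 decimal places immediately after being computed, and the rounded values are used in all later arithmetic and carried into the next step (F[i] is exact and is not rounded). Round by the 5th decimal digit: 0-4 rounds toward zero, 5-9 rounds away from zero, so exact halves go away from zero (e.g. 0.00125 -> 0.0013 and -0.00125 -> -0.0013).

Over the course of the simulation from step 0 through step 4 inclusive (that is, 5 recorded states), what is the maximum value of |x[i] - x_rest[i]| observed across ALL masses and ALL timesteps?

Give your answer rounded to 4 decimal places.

Answer: 4.0000

Derivation:
Step 0: x=[4.0000 5.0000 11.0000] v=[0.0000 0.0000 0.0000]
Step 1: x=[2.0000 10.0000 8.0000] v=[-4.0000 10.0000 -6.0000]
Step 2: x=[5.0000 5.0000 10.0000] v=[6.0000 -10.0000 4.0000]
Step 3: x=[5.0000 5.0000 10.0000] v=[0.0000 0.0000 0.0000]
Step 4: x=[2.0000 10.0000 8.0000] v=[-6.0000 10.0000 -4.0000]
Max displacement = 4.0000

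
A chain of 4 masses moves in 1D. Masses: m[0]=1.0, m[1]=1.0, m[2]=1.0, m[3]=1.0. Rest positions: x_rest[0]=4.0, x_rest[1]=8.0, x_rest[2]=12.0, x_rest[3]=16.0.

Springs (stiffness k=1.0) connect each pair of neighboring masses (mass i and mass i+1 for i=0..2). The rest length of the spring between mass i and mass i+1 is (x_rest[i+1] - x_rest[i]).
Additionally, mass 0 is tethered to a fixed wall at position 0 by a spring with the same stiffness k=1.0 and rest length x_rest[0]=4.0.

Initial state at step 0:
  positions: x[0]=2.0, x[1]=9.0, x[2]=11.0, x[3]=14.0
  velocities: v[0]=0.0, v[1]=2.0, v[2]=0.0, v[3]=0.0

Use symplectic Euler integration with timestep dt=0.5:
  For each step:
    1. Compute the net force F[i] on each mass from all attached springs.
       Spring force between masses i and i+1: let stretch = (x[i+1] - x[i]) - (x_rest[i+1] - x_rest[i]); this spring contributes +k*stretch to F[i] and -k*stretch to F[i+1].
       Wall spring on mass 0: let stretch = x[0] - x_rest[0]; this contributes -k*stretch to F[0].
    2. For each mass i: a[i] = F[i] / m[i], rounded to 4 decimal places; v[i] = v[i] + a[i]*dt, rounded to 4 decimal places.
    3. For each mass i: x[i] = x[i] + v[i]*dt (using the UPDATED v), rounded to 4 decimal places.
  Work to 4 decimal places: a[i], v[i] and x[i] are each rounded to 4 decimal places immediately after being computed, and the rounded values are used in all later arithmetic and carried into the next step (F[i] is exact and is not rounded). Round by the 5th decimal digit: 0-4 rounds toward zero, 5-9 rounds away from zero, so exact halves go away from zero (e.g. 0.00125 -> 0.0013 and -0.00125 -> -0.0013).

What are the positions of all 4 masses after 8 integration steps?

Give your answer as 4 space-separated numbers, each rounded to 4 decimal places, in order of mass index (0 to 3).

Step 0: x=[2.0000 9.0000 11.0000 14.0000] v=[0.0000 2.0000 0.0000 0.0000]
Step 1: x=[3.2500 8.7500 11.2500 14.2500] v=[2.5000 -0.5000 0.5000 0.5000]
Step 2: x=[5.0625 7.7500 11.6250 14.7500] v=[3.6250 -2.0000 0.7500 1.0000]
Step 3: x=[6.2813 7.0469 11.8125 15.4688] v=[2.4375 -1.4063 0.3750 1.4375]
Step 4: x=[6.1211 7.3438 11.7227 16.2735] v=[-0.3204 0.5937 -0.1797 1.6094]
Step 5: x=[4.7363 8.4297 11.6758 16.9405] v=[-2.7696 2.1718 -0.0938 1.3340]
Step 6: x=[3.0908 9.4038 12.1336 17.2914] v=[-3.2911 1.9482 0.9155 0.7017]
Step 7: x=[2.2508 9.4821 13.1984 17.3528] v=[-1.6800 0.1566 2.1295 0.1228]
Step 8: x=[2.6560 8.6817 14.3727 17.3756] v=[0.8103 -1.6009 2.3486 0.0456]

Answer: 2.6560 8.6817 14.3727 17.3756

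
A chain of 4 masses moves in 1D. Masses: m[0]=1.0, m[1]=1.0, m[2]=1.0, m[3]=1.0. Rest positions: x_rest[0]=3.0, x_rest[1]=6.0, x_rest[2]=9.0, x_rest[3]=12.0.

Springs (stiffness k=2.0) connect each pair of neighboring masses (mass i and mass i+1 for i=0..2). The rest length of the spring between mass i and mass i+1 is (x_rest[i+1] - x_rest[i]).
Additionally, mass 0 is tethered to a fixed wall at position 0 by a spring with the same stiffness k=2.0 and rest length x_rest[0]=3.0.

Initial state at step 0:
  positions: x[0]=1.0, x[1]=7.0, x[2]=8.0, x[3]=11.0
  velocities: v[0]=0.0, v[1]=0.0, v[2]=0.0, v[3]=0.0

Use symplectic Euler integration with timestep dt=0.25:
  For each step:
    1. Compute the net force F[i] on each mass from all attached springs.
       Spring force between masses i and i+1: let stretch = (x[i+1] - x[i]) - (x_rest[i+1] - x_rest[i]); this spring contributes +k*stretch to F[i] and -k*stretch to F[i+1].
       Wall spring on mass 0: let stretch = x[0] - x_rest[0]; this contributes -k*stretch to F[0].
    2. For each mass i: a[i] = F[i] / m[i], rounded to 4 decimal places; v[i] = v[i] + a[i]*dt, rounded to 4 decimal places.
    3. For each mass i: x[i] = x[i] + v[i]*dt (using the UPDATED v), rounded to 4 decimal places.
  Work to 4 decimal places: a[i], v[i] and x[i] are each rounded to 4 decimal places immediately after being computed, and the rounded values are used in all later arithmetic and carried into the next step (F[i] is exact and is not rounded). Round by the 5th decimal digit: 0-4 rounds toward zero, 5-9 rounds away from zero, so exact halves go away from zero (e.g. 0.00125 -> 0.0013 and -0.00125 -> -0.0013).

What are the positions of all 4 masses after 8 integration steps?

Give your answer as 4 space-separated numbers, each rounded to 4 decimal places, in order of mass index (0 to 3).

Answer: 2.1706 6.8331 7.6054 12.0037

Derivation:
Step 0: x=[1.0000 7.0000 8.0000 11.0000] v=[0.0000 0.0000 0.0000 0.0000]
Step 1: x=[1.6250 6.3750 8.2500 11.0000] v=[2.5000 -2.5000 1.0000 0.0000]
Step 2: x=[2.6406 5.3906 8.6094 11.0313] v=[4.0625 -3.9375 1.4375 0.1250]
Step 3: x=[3.6699 4.4648 8.8692 11.1348] v=[4.1172 -3.7031 1.0391 0.4141]
Step 4: x=[4.3398 3.9902 8.8616 11.3301] v=[2.6797 -1.8984 -0.0303 0.7813]
Step 5: x=[4.4236 4.1682 8.5537 11.5919] v=[0.3350 0.7121 -1.2318 1.0471]
Step 6: x=[3.9225 4.9264 8.0773 11.8489] v=[-2.0045 3.0326 -1.9055 1.0280]
Step 7: x=[3.0566 5.9529 7.6785 12.0095] v=[-3.4638 4.1061 -1.5952 0.6422]
Step 8: x=[2.1706 6.8331 7.6054 12.0037] v=[-3.5440 3.5208 -0.2925 -0.0233]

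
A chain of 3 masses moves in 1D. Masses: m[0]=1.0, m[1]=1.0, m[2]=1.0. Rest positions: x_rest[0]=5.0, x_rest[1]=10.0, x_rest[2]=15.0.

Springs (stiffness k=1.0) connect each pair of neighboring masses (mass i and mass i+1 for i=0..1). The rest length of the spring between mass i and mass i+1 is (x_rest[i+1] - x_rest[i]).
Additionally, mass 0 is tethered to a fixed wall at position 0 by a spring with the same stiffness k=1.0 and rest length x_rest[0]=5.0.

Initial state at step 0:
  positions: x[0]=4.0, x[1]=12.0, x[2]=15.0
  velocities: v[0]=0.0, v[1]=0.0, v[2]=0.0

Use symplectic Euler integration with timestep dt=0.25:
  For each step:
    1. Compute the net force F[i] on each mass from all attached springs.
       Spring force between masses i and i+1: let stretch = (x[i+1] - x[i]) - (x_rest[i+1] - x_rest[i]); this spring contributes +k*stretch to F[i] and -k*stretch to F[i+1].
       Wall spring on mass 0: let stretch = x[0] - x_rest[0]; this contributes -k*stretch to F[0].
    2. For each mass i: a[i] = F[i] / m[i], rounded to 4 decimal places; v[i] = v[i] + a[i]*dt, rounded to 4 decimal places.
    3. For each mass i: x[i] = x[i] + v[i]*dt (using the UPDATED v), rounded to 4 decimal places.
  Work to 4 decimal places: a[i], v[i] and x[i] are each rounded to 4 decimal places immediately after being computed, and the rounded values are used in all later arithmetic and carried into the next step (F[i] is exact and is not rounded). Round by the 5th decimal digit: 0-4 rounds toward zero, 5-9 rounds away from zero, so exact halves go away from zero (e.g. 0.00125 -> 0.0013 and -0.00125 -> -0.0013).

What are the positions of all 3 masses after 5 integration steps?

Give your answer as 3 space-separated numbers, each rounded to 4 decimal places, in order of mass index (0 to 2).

Step 0: x=[4.0000 12.0000 15.0000] v=[0.0000 0.0000 0.0000]
Step 1: x=[4.2500 11.6875 15.1250] v=[1.0000 -1.2500 0.5000]
Step 2: x=[4.6992 11.1250 15.3477] v=[1.7969 -2.2500 0.8906]
Step 3: x=[5.2564 10.4248 15.6189] v=[2.2286 -2.8008 1.0849]
Step 4: x=[5.8081 9.7262 15.8780] v=[2.2066 -2.7944 1.0364]
Step 5: x=[6.2416 9.1672 16.0651] v=[1.7341 -2.2360 0.7485]

Answer: 6.2416 9.1672 16.0651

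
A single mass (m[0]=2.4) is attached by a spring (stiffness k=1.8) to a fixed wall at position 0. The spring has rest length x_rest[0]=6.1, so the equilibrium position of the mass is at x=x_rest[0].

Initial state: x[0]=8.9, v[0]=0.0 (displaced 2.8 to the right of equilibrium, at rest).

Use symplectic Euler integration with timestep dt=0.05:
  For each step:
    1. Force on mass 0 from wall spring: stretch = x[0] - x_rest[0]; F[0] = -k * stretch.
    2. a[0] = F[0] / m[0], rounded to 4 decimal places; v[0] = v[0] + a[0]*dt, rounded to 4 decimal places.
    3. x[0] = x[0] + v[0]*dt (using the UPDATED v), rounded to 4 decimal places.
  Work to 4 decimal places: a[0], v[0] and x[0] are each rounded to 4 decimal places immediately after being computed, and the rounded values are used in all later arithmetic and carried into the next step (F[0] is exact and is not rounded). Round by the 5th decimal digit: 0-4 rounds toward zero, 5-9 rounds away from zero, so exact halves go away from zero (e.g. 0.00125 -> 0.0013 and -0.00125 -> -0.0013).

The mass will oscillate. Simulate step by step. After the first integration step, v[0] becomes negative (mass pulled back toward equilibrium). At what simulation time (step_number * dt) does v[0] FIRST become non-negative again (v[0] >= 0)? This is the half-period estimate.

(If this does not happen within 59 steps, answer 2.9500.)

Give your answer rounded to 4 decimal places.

Step 0: x=[8.9000] v=[0.0000]
Step 1: x=[8.8948] v=[-0.1050]
Step 2: x=[8.8843] v=[-0.2098]
Step 3: x=[8.8686] v=[-0.3142]
Step 4: x=[8.8477] v=[-0.4180]
Step 5: x=[8.8217] v=[-0.5210]
Step 6: x=[8.7905] v=[-0.6231]
Step 7: x=[8.7543] v=[-0.7240]
Step 8: x=[8.7131] v=[-0.8235]
Step 9: x=[8.6670] v=[-0.9215]
Step 10: x=[8.6161] v=[-1.0178]
Step 11: x=[8.5605] v=[-1.1122]
Step 12: x=[8.5003] v=[-1.2045]
Step 13: x=[8.4356] v=[-1.2945]
Step 14: x=[8.3665] v=[-1.3821]
Step 15: x=[8.2931] v=[-1.4671]
Step 16: x=[8.2156] v=[-1.5493]
Step 17: x=[8.1342] v=[-1.6286]
Step 18: x=[8.0490] v=[-1.7049]
Step 19: x=[7.9601] v=[-1.7780]
Step 20: x=[7.8677] v=[-1.8478]
Step 21: x=[7.7720] v=[-1.9141]
Step 22: x=[7.6732] v=[-1.9768]
Step 23: x=[7.5714] v=[-2.0358]
Step 24: x=[7.4669] v=[-2.0910]
Step 25: x=[7.3598] v=[-2.1423]
Step 26: x=[7.2503] v=[-2.1895]
Step 27: x=[7.1387] v=[-2.2326]
Step 28: x=[7.0251] v=[-2.2716]
Step 29: x=[6.9098] v=[-2.3063]
Step 30: x=[6.7930] v=[-2.3367]
Step 31: x=[6.6749] v=[-2.3627]
Step 32: x=[6.5557] v=[-2.3843]
Step 33: x=[6.4356] v=[-2.4014]
Step 34: x=[6.3149] v=[-2.4140]
Step 35: x=[6.1938] v=[-2.4221]
Step 36: x=[6.0725] v=[-2.4256]
Step 37: x=[5.9513] v=[-2.4246]
Step 38: x=[5.8304] v=[-2.4190]
Step 39: x=[5.7100] v=[-2.4089]
Step 40: x=[5.5903] v=[-2.3943]
Step 41: x=[5.4715] v=[-2.3752]
Step 42: x=[5.3539] v=[-2.3516]
Step 43: x=[5.2377] v=[-2.3236]
Step 44: x=[5.1231] v=[-2.2913]
Step 45: x=[5.0104] v=[-2.2547]
Step 46: x=[4.8997] v=[-2.2138]
Step 47: x=[4.7913] v=[-2.1688]
Step 48: x=[4.6853] v=[-2.1197]
Step 49: x=[4.5820] v=[-2.0667]
Step 50: x=[4.4815] v=[-2.0098]
Step 51: x=[4.3840] v=[-1.9491]
Step 52: x=[4.2898] v=[-1.8848]
Step 53: x=[4.1990] v=[-1.8169]
Step 54: x=[4.1117] v=[-1.7456]
Step 55: x=[4.0282] v=[-1.6710]
Step 56: x=[3.9485] v=[-1.5933]
Step 57: x=[3.8729] v=[-1.5126]
Step 58: x=[3.8014] v=[-1.4291]
Step 59: x=[3.7343] v=[-1.3429]
v[0] did not become non-negative within 59 steps; using fallback time=2.9500

Answer: 2.9500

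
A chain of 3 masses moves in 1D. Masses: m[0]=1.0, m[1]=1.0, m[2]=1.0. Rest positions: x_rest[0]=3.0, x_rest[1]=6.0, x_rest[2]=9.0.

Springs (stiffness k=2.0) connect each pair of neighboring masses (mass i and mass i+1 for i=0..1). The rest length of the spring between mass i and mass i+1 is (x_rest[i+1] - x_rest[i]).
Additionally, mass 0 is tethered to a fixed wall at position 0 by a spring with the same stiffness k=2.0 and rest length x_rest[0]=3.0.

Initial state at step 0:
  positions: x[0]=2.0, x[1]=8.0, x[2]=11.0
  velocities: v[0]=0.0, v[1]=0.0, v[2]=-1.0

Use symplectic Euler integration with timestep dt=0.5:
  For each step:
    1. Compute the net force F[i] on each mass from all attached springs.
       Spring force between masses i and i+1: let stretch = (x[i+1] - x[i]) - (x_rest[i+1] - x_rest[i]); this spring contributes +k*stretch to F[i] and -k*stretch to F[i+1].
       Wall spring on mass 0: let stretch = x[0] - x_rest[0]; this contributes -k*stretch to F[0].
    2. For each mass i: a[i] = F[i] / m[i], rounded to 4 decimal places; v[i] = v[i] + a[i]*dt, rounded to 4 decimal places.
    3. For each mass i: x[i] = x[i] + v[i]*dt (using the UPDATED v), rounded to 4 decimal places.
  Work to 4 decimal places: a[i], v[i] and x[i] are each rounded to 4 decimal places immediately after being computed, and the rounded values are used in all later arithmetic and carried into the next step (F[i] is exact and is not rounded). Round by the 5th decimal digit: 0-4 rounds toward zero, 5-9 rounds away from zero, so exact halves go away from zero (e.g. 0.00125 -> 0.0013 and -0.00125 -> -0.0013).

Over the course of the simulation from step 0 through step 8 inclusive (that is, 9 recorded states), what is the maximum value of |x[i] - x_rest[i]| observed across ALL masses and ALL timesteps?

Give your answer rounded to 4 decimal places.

Step 0: x=[2.0000 8.0000 11.0000] v=[0.0000 0.0000 -1.0000]
Step 1: x=[4.0000 6.5000 10.5000] v=[4.0000 -3.0000 -1.0000]
Step 2: x=[5.2500 5.7500 9.5000] v=[2.5000 -1.5000 -2.0000]
Step 3: x=[4.1250 6.6250 8.1250] v=[-2.2500 1.7500 -2.7500]
Step 4: x=[2.1875 7.0000 7.5000] v=[-3.8750 0.7500 -1.2500]
Step 5: x=[1.5625 5.2188 8.1250] v=[-1.2500 -3.5625 1.2500]
Step 6: x=[1.9844 3.0625 8.7969] v=[0.8438 -4.3126 1.3438]
Step 7: x=[1.9532 3.2344 8.1016] v=[-0.0625 0.3437 -1.3906]
Step 8: x=[1.5860 5.1993 6.4727] v=[-0.7345 3.9297 -3.2578]
Max displacement = 2.9375

Answer: 2.9375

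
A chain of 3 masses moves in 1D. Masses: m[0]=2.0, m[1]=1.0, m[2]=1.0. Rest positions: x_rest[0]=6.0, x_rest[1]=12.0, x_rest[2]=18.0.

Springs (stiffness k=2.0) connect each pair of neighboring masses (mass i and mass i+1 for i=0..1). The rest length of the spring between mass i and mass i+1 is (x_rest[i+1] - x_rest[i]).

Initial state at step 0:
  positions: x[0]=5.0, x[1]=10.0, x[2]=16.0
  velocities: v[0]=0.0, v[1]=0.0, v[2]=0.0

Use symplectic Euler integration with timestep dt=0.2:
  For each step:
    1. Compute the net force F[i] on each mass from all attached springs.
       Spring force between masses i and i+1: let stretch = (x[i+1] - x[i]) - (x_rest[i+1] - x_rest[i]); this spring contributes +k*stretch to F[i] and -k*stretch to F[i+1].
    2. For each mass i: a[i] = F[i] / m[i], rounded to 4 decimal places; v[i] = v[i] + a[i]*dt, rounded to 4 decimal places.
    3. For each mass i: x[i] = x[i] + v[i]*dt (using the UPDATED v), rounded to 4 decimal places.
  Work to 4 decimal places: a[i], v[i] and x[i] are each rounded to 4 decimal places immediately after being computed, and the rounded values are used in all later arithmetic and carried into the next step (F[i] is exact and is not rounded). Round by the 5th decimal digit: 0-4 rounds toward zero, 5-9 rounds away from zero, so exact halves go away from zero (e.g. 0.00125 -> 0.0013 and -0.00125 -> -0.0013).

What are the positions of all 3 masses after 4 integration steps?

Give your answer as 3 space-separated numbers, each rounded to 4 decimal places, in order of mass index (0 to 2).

Step 0: x=[5.0000 10.0000 16.0000] v=[0.0000 0.0000 0.0000]
Step 1: x=[4.9600 10.0800 16.0000] v=[-0.2000 0.4000 0.0000]
Step 2: x=[4.8848 10.2240 16.0064] v=[-0.3760 0.7200 0.0320]
Step 3: x=[4.7832 10.4035 16.0302] v=[-0.5082 0.8973 0.1190]
Step 4: x=[4.6664 10.5835 16.0839] v=[-0.5841 0.8999 0.2683]

Answer: 4.6664 10.5835 16.0839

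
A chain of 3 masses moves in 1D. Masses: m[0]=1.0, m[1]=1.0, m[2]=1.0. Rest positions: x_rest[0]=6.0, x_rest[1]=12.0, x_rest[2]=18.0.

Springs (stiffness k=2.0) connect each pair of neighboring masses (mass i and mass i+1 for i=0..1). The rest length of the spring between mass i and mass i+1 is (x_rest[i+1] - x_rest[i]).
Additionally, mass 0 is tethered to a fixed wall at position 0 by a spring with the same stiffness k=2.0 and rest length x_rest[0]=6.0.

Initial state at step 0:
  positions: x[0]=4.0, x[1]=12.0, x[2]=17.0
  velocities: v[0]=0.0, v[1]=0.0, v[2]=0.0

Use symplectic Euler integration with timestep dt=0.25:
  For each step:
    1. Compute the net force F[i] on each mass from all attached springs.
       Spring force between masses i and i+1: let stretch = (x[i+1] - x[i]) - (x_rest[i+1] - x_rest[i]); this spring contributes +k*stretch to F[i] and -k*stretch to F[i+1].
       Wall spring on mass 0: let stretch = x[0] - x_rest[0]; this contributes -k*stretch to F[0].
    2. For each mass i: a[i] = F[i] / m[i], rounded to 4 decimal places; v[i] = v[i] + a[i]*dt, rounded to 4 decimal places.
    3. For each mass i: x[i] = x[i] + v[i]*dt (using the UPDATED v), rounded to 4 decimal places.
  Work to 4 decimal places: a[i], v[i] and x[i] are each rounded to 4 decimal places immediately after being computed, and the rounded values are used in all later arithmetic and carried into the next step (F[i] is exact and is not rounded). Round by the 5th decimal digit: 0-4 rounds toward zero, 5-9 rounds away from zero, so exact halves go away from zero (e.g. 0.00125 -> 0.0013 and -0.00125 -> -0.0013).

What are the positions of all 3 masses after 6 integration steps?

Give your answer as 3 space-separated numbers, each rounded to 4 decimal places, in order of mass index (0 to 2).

Answer: 6.8574 11.2974 17.1959

Derivation:
Step 0: x=[4.0000 12.0000 17.0000] v=[0.0000 0.0000 0.0000]
Step 1: x=[4.5000 11.6250 17.1250] v=[2.0000 -1.5000 0.5000]
Step 2: x=[5.3281 11.0469 17.3125] v=[3.3125 -2.3125 0.7500]
Step 3: x=[6.2051 10.5371 17.4668] v=[3.5079 -2.0391 0.6172]
Step 4: x=[6.8480 10.3520 17.5049] v=[2.5714 -0.7403 0.1524]
Step 5: x=[7.0729 10.6231 17.3989] v=[0.8994 1.0842 -0.4241]
Step 6: x=[6.8574 11.2974 17.1959] v=[-0.8620 2.6970 -0.8120]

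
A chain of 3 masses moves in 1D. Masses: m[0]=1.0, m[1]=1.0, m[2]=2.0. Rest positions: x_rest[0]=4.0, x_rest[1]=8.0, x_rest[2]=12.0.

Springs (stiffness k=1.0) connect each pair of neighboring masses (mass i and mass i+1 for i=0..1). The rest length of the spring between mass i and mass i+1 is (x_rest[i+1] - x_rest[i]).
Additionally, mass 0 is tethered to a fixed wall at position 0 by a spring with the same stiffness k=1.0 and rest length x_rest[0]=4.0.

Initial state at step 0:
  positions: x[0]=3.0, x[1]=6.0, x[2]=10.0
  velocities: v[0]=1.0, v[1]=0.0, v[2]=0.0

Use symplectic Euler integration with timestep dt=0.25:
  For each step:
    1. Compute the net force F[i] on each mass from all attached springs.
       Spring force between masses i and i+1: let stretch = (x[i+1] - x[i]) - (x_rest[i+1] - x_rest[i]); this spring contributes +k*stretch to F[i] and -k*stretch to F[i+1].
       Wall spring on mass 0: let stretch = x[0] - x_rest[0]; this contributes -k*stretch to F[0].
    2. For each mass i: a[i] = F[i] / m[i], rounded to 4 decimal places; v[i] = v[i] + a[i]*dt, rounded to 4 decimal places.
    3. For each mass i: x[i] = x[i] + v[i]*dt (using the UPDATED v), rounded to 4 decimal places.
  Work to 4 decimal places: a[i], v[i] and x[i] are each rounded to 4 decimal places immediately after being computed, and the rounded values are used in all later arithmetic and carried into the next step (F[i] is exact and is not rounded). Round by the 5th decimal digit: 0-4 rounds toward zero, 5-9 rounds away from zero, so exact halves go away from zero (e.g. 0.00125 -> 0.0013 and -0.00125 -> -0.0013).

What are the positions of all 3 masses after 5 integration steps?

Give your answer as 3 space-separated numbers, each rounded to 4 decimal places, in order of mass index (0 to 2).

Step 0: x=[3.0000 6.0000 10.0000] v=[1.0000 0.0000 0.0000]
Step 1: x=[3.2500 6.0625 10.0000] v=[1.0000 0.2500 0.0000]
Step 2: x=[3.4727 6.1953 10.0020] v=[0.8906 0.5313 0.0078]
Step 3: x=[3.6485 6.3959 10.0100] v=[0.7031 0.8023 0.0320]
Step 4: x=[3.7680 6.6507 10.0301] v=[0.4778 1.0190 0.0803]
Step 5: x=[3.8321 6.9365 10.0696] v=[0.2565 1.1432 0.1579]

Answer: 3.8321 6.9365 10.0696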